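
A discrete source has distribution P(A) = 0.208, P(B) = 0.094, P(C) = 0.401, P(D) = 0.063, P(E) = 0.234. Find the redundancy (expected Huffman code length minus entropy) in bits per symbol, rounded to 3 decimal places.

0.059 bits

Entropy H = −Σ p log₂ p ≈ 2.0621 bits.
Huffman merges: 63/1000+47/500→157/1000; 157/1000+26/125→73/200; 117/500+73/200→599/1000; 401/1000+599/1000→1. L = 2121/1000 ≈ 2.1210.
L − H = 2.1210 − 2.0621 = 0.059 bits.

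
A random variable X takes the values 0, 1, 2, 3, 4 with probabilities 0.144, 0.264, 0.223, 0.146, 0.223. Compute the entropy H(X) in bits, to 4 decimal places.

2.2807 bits

H = −Σ pᵢ log₂ pᵢ.
−0.144·log₂(0.144) = 0.4026
−0.264·log₂(0.264) = 0.5072
−0.223·log₂(0.223) = 0.4828
−0.146·log₂(0.146) = 0.4053
−0.223·log₂(0.223) = 0.4828
Sum ≈ 2.2807 → 2.2807 bits.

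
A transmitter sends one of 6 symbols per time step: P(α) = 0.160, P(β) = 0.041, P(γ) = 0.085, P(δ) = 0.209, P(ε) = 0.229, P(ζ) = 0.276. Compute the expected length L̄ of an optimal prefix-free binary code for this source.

2.412 bits/symbol

Repeatedly combine the two least-probable nodes; the expected code length is the sum of the merged weights.
merge 41/1000 + 17/200 → 63/500
merge 63/500 + 4/25 → 143/500
merge 209/1000 + 229/1000 → 219/500
merge 69/250 + 143/500 → 281/500
merge 219/500 + 281/500 → 1
L = 63/500 + 143/500 + 219/500 + 281/500 + 1 = 603/250 = 2.412 bits/symbol.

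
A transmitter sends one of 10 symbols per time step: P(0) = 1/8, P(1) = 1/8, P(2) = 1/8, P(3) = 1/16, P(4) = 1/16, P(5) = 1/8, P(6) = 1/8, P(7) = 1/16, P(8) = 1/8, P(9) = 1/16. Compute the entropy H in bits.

3.25 bits

Each probability is a power of 1/2, so log₂(1/p) is an integer.
H = Σ p·log₂(1/p) = 1/8·3 + 1/8·3 + 1/8·3 + 1/16·4 + 1/16·4 + 1/8·3 + 1/8·3 + 1/16·4 + 1/8·3 + 1/16·4 = 3.25 bits.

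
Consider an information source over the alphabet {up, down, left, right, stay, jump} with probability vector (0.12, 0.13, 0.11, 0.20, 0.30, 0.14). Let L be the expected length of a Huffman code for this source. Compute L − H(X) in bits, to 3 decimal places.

Entropy H = −Σ p log₂ p ≈ 2.4826 bits.
Huffman merges: 11/100+3/25→23/100; 13/100+7/50→27/100; 1/5+23/100→43/100; 27/100+3/10→57/100; 43/100+57/100→1. L = 5/2 ≈ 2.5000.
L − H = 2.5000 − 2.4826 = 0.017 bits.

0.017 bits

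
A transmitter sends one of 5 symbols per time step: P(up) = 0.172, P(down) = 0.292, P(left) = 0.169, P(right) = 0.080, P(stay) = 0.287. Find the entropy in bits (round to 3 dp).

2.197 bits

H = −Σ pᵢ log₂ pᵢ.
−0.172·log₂(0.172) = 0.4368
−0.292·log₂(0.292) = 0.5186
−0.169·log₂(0.169) = 0.4335
−0.080·log₂(0.080) = 0.2915
−0.287·log₂(0.287) = 0.5169
Sum ≈ 2.1972 → 2.197 bits.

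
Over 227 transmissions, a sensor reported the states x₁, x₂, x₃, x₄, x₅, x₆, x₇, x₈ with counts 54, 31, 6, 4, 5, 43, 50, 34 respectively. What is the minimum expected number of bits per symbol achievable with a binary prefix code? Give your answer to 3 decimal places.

Probabilities are the counts divided by 227.
Repeatedly combine the two least-probable nodes; the expected code length is the sum of the merged weights.
merge 4/227 + 5/227 → 9/227
merge 6/227 + 9/227 → 15/227
merge 15/227 + 31/227 → 46/227
merge 34/227 + 43/227 → 77/227
merge 46/227 + 50/227 → 96/227
merge 54/227 + 77/227 → 131/227
merge 96/227 + 131/227 → 1
L = 9/227 + 15/227 + 46/227 + 77/227 + 96/227 + 131/227 + 1 = 601/227 ≈ 2.648 bits/symbol.

2.648 bits/symbol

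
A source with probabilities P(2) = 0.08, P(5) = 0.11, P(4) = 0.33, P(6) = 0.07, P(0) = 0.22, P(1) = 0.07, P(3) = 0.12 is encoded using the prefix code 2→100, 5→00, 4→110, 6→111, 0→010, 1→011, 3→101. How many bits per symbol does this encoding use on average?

2.89 bits/symbol

L̄ = Σ pᵢ·ℓᵢ = 0.08·3 + 0.11·2 + 0.33·3 + 0.07·3 + 0.22·3 + 0.07·3 + 0.12·3 = 2.89 bits/symbol.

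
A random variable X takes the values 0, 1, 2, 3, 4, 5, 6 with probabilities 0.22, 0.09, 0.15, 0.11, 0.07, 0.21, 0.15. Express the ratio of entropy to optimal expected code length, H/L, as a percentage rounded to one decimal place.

Entropy H = −Σ p log₂ p ≈ 2.7060 bits.
Huffman merges: 7/100+9/100→4/25; 11/100+3/20→13/50; 3/20+4/25→31/100; 21/100+11/50→43/100; 13/50+31/100→57/100; 43/100+57/100→1. L = 273/100 ≈ 2.7300.
Efficiency = H/L = 2.7060/2.7300 = 99.1%.

99.1%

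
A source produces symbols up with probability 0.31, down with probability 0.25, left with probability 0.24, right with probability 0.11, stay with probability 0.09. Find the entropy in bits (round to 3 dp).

2.181 bits

H = −Σ pᵢ log₂ pᵢ.
−0.31·log₂(0.31) = 0.5238
−0.25·log₂(0.25) = 0.5000
−0.24·log₂(0.24) = 0.4941
−0.11·log₂(0.11) = 0.3503
−0.09·log₂(0.09) = 0.3127
Sum ≈ 2.1809 → 2.181 bits.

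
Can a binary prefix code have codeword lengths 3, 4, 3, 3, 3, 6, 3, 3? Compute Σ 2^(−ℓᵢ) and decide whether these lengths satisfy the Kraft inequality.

0.828125; yes

With common denominator 2^6 = 64: Σ 2^(−ℓᵢ) = 8/64 + 4/64 + 8/64 + 8/64 + 8/64 + 1/64 + 8/64 + 8/64 = 53/64 = 0.828125.
Kraft's inequality requires Σ ≤ 1; here Σ = 0.828125 ≤ 1, so such a prefix code exists.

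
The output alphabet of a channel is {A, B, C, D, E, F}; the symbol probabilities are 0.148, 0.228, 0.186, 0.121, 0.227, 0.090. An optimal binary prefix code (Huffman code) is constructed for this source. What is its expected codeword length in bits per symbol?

Repeatedly combine the two least-probable nodes; the expected code length is the sum of the merged weights.
merge 9/100 + 121/1000 → 211/1000
merge 37/250 + 93/500 → 167/500
merge 211/1000 + 227/1000 → 219/500
merge 57/250 + 167/500 → 281/500
merge 219/500 + 281/500 → 1
L = 211/1000 + 167/500 + 219/500 + 281/500 + 1 = 509/200 = 2.545 bits/symbol.

2.545 bits/symbol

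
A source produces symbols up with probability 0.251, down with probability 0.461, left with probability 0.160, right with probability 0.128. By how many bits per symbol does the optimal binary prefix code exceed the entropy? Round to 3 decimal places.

Entropy H = −Σ p log₂ p ≈ 1.8182 bits.
Huffman merges: 16/125+4/25→36/125; 251/1000+36/125→539/1000; 461/1000+539/1000→1. L = 1827/1000 ≈ 1.8270.
L − H = 1.8270 − 1.8182 = 0.009 bits.

0.009 bits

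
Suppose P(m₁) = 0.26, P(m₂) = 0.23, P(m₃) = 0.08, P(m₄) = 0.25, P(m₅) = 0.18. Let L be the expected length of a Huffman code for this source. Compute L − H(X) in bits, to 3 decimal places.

0.030 bits

Entropy H = −Σ p log₂ p ≈ 2.2298 bits.
Huffman merges: 2/25+9/50→13/50; 23/100+1/4→12/25; 13/50+13/50→13/25; 12/25+13/25→1. L = 113/50 ≈ 2.2600.
L − H = 2.2600 − 2.2298 = 0.030 bits.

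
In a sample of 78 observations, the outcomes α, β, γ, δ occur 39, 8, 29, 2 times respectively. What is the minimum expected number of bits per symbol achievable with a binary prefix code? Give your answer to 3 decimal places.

Probabilities are the counts divided by 78.
Repeatedly combine the two least-probable nodes; the expected code length is the sum of the merged weights.
merge 1/39 + 4/39 → 5/39
merge 5/39 + 29/78 → 1/2
merge 1/2 + 1/2 → 1
L = 5/39 + 1/2 + 1 = 127/78 ≈ 1.628 bits/symbol.

1.628 bits/symbol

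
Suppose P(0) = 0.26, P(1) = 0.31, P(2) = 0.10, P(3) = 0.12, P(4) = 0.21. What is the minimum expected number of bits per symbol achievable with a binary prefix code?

2.22 bits/symbol

Repeatedly combine the two least-probable nodes; the expected code length is the sum of the merged weights.
merge 1/10 + 3/25 → 11/50
merge 21/100 + 11/50 → 43/100
merge 13/50 + 31/100 → 57/100
merge 43/100 + 57/100 → 1
L = 11/50 + 43/100 + 57/100 + 1 = 111/50 = 2.22 bits/symbol.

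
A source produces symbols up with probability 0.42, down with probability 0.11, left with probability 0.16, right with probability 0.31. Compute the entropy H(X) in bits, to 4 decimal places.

1.8227 bits

H = −Σ pᵢ log₂ pᵢ.
−0.42·log₂(0.42) = 0.5256
−0.11·log₂(0.11) = 0.3503
−0.16·log₂(0.16) = 0.4230
−0.31·log₂(0.31) = 0.5238
Sum ≈ 1.8227 → 1.8227 bits.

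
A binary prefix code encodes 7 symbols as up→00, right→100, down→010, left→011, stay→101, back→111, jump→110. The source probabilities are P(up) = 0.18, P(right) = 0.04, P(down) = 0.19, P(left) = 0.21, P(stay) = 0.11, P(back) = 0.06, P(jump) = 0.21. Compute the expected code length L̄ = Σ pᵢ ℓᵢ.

L̄ = Σ pᵢ·ℓᵢ = 0.18·2 + 0.04·3 + 0.19·3 + 0.21·3 + 0.11·3 + 0.06·3 + 0.21·3 = 2.82 bits/symbol.

2.82 bits/symbol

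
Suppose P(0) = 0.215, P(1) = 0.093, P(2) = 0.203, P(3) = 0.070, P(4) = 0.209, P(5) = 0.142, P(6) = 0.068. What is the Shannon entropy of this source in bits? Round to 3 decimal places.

H = −Σ pᵢ log₂ pᵢ.
−0.215·log₂(0.215) = 0.4768
−0.093·log₂(0.093) = 0.3187
−0.203·log₂(0.203) = 0.4670
−0.070·log₂(0.070) = 0.2686
−0.209·log₂(0.209) = 0.4720
−0.142·log₂(0.142) = 0.3999
−0.068·log₂(0.068) = 0.2637
Sum ≈ 2.6666 → 2.667 bits.

2.667 bits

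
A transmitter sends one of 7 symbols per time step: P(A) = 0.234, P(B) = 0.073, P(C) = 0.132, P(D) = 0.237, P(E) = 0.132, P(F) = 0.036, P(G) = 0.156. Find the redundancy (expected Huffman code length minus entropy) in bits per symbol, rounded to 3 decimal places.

0.018 bits

Entropy H = −Σ p log₂ p ≈ 2.6203 bits.
Huffman merges: 9/250+73/1000→109/1000; 109/1000+33/250→241/1000; 33/250+39/250→36/125; 117/500+237/1000→471/1000; 241/1000+36/125→529/1000; 471/1000+529/1000→1. L = 1319/500 ≈ 2.6380.
L − H = 2.6380 − 2.6203 = 0.018 bits.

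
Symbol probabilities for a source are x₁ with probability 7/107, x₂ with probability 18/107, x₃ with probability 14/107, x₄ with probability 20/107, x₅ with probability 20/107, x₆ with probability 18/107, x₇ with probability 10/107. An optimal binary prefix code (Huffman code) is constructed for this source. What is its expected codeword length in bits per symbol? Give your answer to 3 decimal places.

Repeatedly combine the two least-probable nodes; the expected code length is the sum of the merged weights.
merge 7/107 + 10/107 → 17/107
merge 14/107 + 17/107 → 31/107
merge 18/107 + 18/107 → 36/107
merge 20/107 + 20/107 → 40/107
merge 31/107 + 36/107 → 67/107
merge 40/107 + 67/107 → 1
L = 17/107 + 31/107 + 36/107 + 40/107 + 67/107 + 1 = 298/107 ≈ 2.785 bits/symbol.

2.785 bits/symbol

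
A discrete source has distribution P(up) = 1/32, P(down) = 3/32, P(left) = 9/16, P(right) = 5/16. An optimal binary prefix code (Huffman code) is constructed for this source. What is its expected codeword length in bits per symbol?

Repeatedly combine the two least-probable nodes; the expected code length is the sum of the merged weights.
merge 1/32 + 3/32 → 1/8
merge 1/8 + 5/16 → 7/16
merge 7/16 + 9/16 → 1
L = 1/8 + 7/16 + 1 = 25/16 = 1.5625 bits/symbol.

1.5625 bits/symbol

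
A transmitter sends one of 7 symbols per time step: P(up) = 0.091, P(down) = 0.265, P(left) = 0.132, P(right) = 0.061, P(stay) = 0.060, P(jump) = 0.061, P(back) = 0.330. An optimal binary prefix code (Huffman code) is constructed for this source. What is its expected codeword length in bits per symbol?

2.526 bits/symbol

Repeatedly combine the two least-probable nodes; the expected code length is the sum of the merged weights.
merge 3/50 + 61/1000 → 121/1000
merge 61/1000 + 91/1000 → 19/125
merge 121/1000 + 33/250 → 253/1000
merge 19/125 + 253/1000 → 81/200
merge 53/200 + 33/100 → 119/200
merge 81/200 + 119/200 → 1
L = 121/1000 + 19/125 + 253/1000 + 81/200 + 119/200 + 1 = 1263/500 = 2.526 bits/symbol.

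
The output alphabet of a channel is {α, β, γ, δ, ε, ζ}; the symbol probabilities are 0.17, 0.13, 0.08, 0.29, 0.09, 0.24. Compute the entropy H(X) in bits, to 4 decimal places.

H = −Σ pᵢ log₂ pᵢ.
−0.17·log₂(0.17) = 0.4346
−0.13·log₂(0.13) = 0.3826
−0.08·log₂(0.08) = 0.2915
−0.29·log₂(0.29) = 0.5179
−0.09·log₂(0.09) = 0.3127
−0.24·log₂(0.24) = 0.4941
Sum ≈ 2.4334 → 2.4334 bits.

2.4334 bits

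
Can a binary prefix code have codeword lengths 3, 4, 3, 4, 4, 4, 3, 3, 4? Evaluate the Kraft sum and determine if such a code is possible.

With common denominator 2^4 = 16: Σ 2^(−ℓᵢ) = 2/16 + 1/16 + 2/16 + 1/16 + 1/16 + 1/16 + 2/16 + 2/16 + 1/16 = 13/16 = 0.8125.
Kraft's inequality requires Σ ≤ 1; here Σ = 0.8125 ≤ 1, so such a prefix code exists.

0.8125; yes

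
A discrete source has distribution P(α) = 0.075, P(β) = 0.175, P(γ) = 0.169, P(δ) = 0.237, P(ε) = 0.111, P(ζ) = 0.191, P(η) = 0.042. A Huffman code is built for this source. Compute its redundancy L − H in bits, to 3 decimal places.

0.043 bits

Entropy H = −Σ p log₂ p ≈ 2.6463 bits.
Huffman merges: 21/500+3/40→117/1000; 111/1000+117/1000→57/250; 169/1000+7/40→43/125; 191/1000+57/250→419/1000; 237/1000+43/125→581/1000; 419/1000+581/1000→1. L = 2689/1000 ≈ 2.6890.
L − H = 2.6890 − 2.6463 = 0.043 bits.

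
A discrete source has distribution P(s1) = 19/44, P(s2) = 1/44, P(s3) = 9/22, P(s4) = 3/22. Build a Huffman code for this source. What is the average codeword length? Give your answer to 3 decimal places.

Repeatedly combine the two least-probable nodes; the expected code length is the sum of the merged weights.
merge 1/44 + 3/22 → 7/44
merge 7/44 + 9/22 → 25/44
merge 19/44 + 25/44 → 1
L = 7/44 + 25/44 + 1 = 19/11 ≈ 1.727 bits/symbol.

1.727 bits/symbol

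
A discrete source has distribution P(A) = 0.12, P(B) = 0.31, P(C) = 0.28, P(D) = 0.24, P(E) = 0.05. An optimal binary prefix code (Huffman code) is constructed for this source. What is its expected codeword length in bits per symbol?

2.17 bits/symbol

Repeatedly combine the two least-probable nodes; the expected code length is the sum of the merged weights.
merge 1/20 + 3/25 → 17/100
merge 17/100 + 6/25 → 41/100
merge 7/25 + 31/100 → 59/100
merge 41/100 + 59/100 → 1
L = 17/100 + 41/100 + 59/100 + 1 = 217/100 = 2.17 bits/symbol.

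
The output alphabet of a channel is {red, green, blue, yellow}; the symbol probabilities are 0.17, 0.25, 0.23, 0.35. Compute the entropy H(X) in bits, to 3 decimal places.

H = −Σ pᵢ log₂ pᵢ.
−0.17·log₂(0.17) = 0.4346
−0.25·log₂(0.25) = 0.5000
−0.23·log₂(0.23) = 0.4877
−0.35·log₂(0.35) = 0.5301
Sum ≈ 1.9524 → 1.952 bits.

1.952 bits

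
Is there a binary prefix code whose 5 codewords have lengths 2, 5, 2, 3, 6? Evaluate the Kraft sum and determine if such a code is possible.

0.671875; yes

With common denominator 2^6 = 64: Σ 2^(−ℓᵢ) = 16/64 + 2/64 + 16/64 + 8/64 + 1/64 = 43/64 = 0.671875.
Kraft's inequality requires Σ ≤ 1; here Σ = 0.671875 ≤ 1, so such a prefix code exists.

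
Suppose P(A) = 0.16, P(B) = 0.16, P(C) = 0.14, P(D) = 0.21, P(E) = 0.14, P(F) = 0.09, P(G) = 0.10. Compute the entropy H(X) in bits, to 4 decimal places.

H = −Σ pᵢ log₂ pᵢ.
−0.16·log₂(0.16) = 0.4230
−0.16·log₂(0.16) = 0.4230
−0.14·log₂(0.14) = 0.3971
−0.21·log₂(0.21) = 0.4728
−0.14·log₂(0.14) = 0.3971
−0.09·log₂(0.09) = 0.3127
−0.10·log₂(0.10) = 0.3322
Sum ≈ 2.7579 → 2.7579 bits.

2.7579 bits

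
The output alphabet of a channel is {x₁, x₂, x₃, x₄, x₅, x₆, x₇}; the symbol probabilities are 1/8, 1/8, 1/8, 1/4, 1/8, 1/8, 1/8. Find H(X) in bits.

Each probability is a power of 1/2, so log₂(1/p) is an integer.
H = Σ p·log₂(1/p) = 1/8·3 + 1/8·3 + 1/8·3 + 1/4·2 + 1/8·3 + 1/8·3 + 1/8·3 = 2.75 bits.

2.75 bits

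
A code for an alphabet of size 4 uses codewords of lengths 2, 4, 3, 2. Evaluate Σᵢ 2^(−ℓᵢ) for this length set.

With common denominator 2^4 = 16: Σ 2^(−ℓᵢ) = 4/16 + 1/16 + 2/16 + 4/16 = 11/16 = 0.6875.

0.6875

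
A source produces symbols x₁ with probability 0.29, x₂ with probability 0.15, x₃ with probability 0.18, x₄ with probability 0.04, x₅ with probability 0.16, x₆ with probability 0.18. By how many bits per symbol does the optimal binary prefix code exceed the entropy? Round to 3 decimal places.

Entropy H = −Σ p log₂ p ≈ 2.4278 bits.
Huffman merges: 1/25+3/20→19/100; 4/25+9/50→17/50; 9/50+19/100→37/100; 29/100+17/50→63/100; 37/100+63/100→1. L = 253/100 ≈ 2.5300.
L − H = 2.5300 − 2.4278 = 0.102 bits.

0.102 bits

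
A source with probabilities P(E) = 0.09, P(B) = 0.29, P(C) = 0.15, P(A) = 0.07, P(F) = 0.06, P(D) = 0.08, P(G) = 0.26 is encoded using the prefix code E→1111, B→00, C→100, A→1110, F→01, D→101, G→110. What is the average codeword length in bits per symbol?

L̄ = Σ pᵢ·ℓᵢ = 0.09·4 + 0.29·2 + 0.15·3 + 0.07·4 + 0.06·2 + 0.08·3 + 0.26·3 = 2.81 bits/symbol.

2.81 bits/symbol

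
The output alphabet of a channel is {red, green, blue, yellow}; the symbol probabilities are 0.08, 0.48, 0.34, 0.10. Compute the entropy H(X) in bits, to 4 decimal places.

1.6611 bits

H = −Σ pᵢ log₂ pᵢ.
−0.08·log₂(0.08) = 0.2915
−0.48·log₂(0.48) = 0.5083
−0.34·log₂(0.34) = 0.5292
−0.10·log₂(0.10) = 0.3322
Sum ≈ 1.6611 → 1.6611 bits.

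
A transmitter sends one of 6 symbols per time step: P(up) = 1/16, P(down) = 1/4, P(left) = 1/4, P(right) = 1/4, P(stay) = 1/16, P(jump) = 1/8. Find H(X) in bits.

2.375 bits

Each probability is a power of 1/2, so log₂(1/p) is an integer.
H = Σ p·log₂(1/p) = 1/16·4 + 1/4·2 + 1/4·2 + 1/4·2 + 1/16·4 + 1/8·3 = 2.375 bits.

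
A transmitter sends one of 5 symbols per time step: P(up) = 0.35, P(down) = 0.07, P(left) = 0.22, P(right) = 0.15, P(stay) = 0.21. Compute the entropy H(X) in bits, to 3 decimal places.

H = −Σ pᵢ log₂ pᵢ.
−0.35·log₂(0.35) = 0.5301
−0.07·log₂(0.07) = 0.2686
−0.22·log₂(0.22) = 0.4806
−0.15·log₂(0.15) = 0.4105
−0.21·log₂(0.21) = 0.4728
Sum ≈ 2.1626 → 2.163 bits.

2.163 bits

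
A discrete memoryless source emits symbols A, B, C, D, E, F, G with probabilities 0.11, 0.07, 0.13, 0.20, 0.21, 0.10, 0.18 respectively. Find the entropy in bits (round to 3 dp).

H = −Σ pᵢ log₂ pᵢ.
−0.11·log₂(0.11) = 0.3503
−0.07·log₂(0.07) = 0.2686
−0.13·log₂(0.13) = 0.3826
−0.20·log₂(0.20) = 0.4644
−0.21·log₂(0.21) = 0.4728
−0.10·log₂(0.10) = 0.3322
−0.18·log₂(0.18) = 0.4453
Sum ≈ 2.7162 → 2.716 bits.

2.716 bits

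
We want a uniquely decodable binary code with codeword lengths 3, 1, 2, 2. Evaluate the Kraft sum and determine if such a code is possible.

1.125; no

With common denominator 2^3 = 8: Σ 2^(−ℓᵢ) = 1/8 + 4/8 + 2/8 + 2/8 = 9/8 = 1.125.
Kraft's inequality requires Σ ≤ 1; here Σ = 1.125 > 1, so no such prefix code exists.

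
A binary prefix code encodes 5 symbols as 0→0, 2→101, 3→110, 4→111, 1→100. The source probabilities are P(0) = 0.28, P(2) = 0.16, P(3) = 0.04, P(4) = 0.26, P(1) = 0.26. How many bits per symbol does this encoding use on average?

2.44 bits/symbol

L̄ = Σ pᵢ·ℓᵢ = 0.28·1 + 0.16·3 + 0.04·3 + 0.26·3 + 0.26·3 = 2.44 bits/symbol.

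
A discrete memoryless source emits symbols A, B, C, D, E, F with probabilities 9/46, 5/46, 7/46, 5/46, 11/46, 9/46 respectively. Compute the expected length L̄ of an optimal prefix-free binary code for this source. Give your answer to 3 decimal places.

Repeatedly combine the two least-probable nodes; the expected code length is the sum of the merged weights.
merge 5/46 + 5/46 → 5/23
merge 7/46 + 9/46 → 8/23
merge 9/46 + 5/23 → 19/46
merge 11/46 + 8/23 → 27/46
merge 19/46 + 27/46 → 1
L = 5/23 + 8/23 + 19/46 + 27/46 + 1 = 59/23 ≈ 2.565 bits/symbol.

2.565 bits/symbol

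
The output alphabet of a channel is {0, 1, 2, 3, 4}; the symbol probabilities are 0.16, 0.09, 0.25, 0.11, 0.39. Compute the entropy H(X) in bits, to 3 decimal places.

H = −Σ pᵢ log₂ pᵢ.
−0.16·log₂(0.16) = 0.4230
−0.09·log₂(0.09) = 0.3127
−0.25·log₂(0.25) = 0.5000
−0.11·log₂(0.11) = 0.3503
−0.39·log₂(0.39) = 0.5298
Sum ≈ 2.1158 → 2.116 bits.

2.116 bits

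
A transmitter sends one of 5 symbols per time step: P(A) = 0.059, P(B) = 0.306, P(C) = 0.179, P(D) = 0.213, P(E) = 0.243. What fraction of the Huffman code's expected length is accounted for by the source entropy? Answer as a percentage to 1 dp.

97.4%

Entropy H = −Σ p log₂ p ≈ 2.1791 bits.
Huffman merges: 59/1000+179/1000→119/500; 213/1000+119/500→451/1000; 243/1000+153/500→549/1000; 451/1000+549/1000→1. L = 1119/500 ≈ 2.2380.
Efficiency = H/L = 2.1791/2.2380 = 97.4%.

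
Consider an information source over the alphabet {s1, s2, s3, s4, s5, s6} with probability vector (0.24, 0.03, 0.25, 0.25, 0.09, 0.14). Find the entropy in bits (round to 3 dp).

2.356 bits

H = −Σ pᵢ log₂ pᵢ.
−0.24·log₂(0.24) = 0.4941
−0.03·log₂(0.03) = 0.1518
−0.25·log₂(0.25) = 0.5000
−0.25·log₂(0.25) = 0.5000
−0.09·log₂(0.09) = 0.3127
−0.14·log₂(0.14) = 0.3971
Sum ≈ 2.3557 → 2.356 bits.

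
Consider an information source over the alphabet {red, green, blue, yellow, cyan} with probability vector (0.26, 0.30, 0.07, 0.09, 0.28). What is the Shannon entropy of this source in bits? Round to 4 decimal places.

H = −Σ pᵢ log₂ pᵢ.
−0.26·log₂(0.26) = 0.5053
−0.30·log₂(0.30) = 0.5211
−0.07·log₂(0.07) = 0.2686
−0.09·log₂(0.09) = 0.3127
−0.28·log₂(0.28) = 0.5142
Sum ≈ 2.1218 → 2.1218 bits.

2.1218 bits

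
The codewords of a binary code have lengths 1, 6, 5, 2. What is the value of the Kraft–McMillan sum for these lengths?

With common denominator 2^6 = 64: Σ 2^(−ℓᵢ) = 32/64 + 1/64 + 2/64 + 16/64 = 51/64 = 0.796875.

0.796875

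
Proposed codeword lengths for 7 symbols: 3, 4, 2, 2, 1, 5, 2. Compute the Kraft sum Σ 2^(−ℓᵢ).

With common denominator 2^5 = 32: Σ 2^(−ℓᵢ) = 4/32 + 2/32 + 8/32 + 8/32 + 16/32 + 1/32 + 8/32 = 47/32 = 1.46875.

1.46875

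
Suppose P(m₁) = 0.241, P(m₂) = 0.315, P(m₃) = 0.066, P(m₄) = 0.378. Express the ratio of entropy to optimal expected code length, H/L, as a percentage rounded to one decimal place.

93.8%

Entropy H = −Σ p log₂ p ≈ 1.8091 bits.
Huffman merges: 33/500+241/1000→307/1000; 307/1000+63/200→311/500; 189/500+311/500→1. L = 1929/1000 ≈ 1.9290.
Efficiency = H/L = 1.8091/1.9290 = 93.8%.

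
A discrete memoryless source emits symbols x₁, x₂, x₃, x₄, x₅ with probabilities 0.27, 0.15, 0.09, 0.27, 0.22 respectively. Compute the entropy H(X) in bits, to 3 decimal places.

2.224 bits

H = −Σ pᵢ log₂ pᵢ.
−0.27·log₂(0.27) = 0.5100
−0.15·log₂(0.15) = 0.4105
−0.09·log₂(0.09) = 0.3127
−0.27·log₂(0.27) = 0.5100
−0.22·log₂(0.22) = 0.4806
Sum ≈ 2.2238 → 2.224 bits.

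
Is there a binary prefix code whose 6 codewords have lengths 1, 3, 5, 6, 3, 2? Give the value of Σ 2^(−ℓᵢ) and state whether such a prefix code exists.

With common denominator 2^6 = 64: Σ 2^(−ℓᵢ) = 32/64 + 8/64 + 2/64 + 1/64 + 8/64 + 16/64 = 67/64 = 1.046875.
Kraft's inequality requires Σ ≤ 1; here Σ = 1.046875 > 1, so no such prefix code exists.

1.046875; no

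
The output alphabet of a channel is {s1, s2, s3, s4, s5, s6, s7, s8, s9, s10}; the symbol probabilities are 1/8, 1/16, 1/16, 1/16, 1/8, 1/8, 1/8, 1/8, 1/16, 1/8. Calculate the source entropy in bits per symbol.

3.25 bits

Each probability is a power of 1/2, so log₂(1/p) is an integer.
H = Σ p·log₂(1/p) = 1/8·3 + 1/16·4 + 1/16·4 + 1/16·4 + 1/8·3 + 1/8·3 + 1/8·3 + 1/8·3 + 1/16·4 + 1/8·3 = 3.25 bits.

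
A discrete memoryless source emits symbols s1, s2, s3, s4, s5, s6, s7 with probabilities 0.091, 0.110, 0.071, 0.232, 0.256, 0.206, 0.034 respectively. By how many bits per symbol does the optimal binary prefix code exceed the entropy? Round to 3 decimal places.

Entropy H = −Σ p log₂ p ≈ 2.5635 bits.
Huffman merges: 17/500+71/1000→21/200; 91/1000+21/200→49/250; 11/100+49/250→153/500; 103/500+29/125→219/500; 32/125+153/500→281/500; 219/500+281/500→1. L = 2607/1000 ≈ 2.6070.
L − H = 2.6070 − 2.5635 = 0.043 bits.

0.043 bits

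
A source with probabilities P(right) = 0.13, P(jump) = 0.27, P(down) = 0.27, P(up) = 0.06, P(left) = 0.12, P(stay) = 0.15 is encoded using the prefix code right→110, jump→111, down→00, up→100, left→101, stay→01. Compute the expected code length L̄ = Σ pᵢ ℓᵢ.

L̄ = Σ pᵢ·ℓᵢ = 0.13·3 + 0.27·3 + 0.27·2 + 0.06·3 + 0.12·3 + 0.15·2 = 2.58 bits/symbol.

2.58 bits/symbol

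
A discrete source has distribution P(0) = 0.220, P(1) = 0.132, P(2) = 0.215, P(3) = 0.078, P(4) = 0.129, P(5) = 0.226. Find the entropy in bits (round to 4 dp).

2.4961 bits

H = −Σ pᵢ log₂ pᵢ.
−0.220·log₂(0.220) = 0.4806
−0.132·log₂(0.132) = 0.3856
−0.215·log₂(0.215) = 0.4768
−0.078·log₂(0.078) = 0.2871
−0.129·log₂(0.129) = 0.3811
−0.226·log₂(0.226) = 0.4849
Sum ≈ 2.4961 → 2.4961 bits.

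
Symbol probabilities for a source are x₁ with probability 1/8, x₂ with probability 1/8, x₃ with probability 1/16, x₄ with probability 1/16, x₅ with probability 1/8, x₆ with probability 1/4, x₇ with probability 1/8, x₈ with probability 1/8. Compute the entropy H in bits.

Each probability is a power of 1/2, so log₂(1/p) is an integer.
H = Σ p·log₂(1/p) = 1/8·3 + 1/8·3 + 1/16·4 + 1/16·4 + 1/8·3 + 1/4·2 + 1/8·3 + 1/8·3 = 2.875 bits.

2.875 bits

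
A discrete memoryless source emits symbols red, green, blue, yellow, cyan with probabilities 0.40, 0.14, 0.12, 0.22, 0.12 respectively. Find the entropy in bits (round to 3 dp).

H = −Σ pᵢ log₂ pᵢ.
−0.40·log₂(0.40) = 0.5288
−0.14·log₂(0.14) = 0.3971
−0.12·log₂(0.12) = 0.3671
−0.22·log₂(0.22) = 0.4806
−0.12·log₂(0.12) = 0.3671
Sum ≈ 2.1406 → 2.141 bits.

2.141 bits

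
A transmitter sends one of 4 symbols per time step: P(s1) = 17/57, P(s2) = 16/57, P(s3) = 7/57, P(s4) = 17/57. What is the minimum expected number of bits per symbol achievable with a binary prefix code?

Repeatedly combine the two least-probable nodes; the expected code length is the sum of the merged weights.
merge 7/57 + 16/57 → 23/57
merge 17/57 + 17/57 → 34/57
merge 23/57 + 34/57 → 1
L = 23/57 + 34/57 + 1 = 2 bits/symbol.

2 bits/symbol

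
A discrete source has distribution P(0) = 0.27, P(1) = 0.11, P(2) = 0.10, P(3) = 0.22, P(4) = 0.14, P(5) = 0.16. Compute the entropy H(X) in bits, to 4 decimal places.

H = −Σ pᵢ log₂ pᵢ.
−0.27·log₂(0.27) = 0.5100
−0.11·log₂(0.11) = 0.3503
−0.10·log₂(0.10) = 0.3322
−0.22·log₂(0.22) = 0.4806
−0.14·log₂(0.14) = 0.3971
−0.16·log₂(0.16) = 0.4230
Sum ≈ 2.4932 → 2.4932 bits.

2.4932 bits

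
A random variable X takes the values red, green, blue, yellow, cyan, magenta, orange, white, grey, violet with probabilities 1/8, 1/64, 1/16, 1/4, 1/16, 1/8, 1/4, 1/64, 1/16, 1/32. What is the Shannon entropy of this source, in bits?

Each probability is a power of 1/2, so log₂(1/p) is an integer.
H = Σ p·log₂(1/p) = 1/8·3 + 1/64·6 + 1/16·4 + 1/4·2 + 1/16·4 + 1/8·3 + 1/4·2 + 1/64·6 + 1/16·4 + 1/32·5 = 2.84375 bits.

2.84375 bits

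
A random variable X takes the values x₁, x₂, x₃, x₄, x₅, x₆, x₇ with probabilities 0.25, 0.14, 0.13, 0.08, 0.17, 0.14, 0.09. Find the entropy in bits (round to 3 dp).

H = −Σ pᵢ log₂ pᵢ.
−0.25·log₂(0.25) = 0.5000
−0.14·log₂(0.14) = 0.3971
−0.13·log₂(0.13) = 0.3826
−0.08·log₂(0.08) = 0.2915
−0.17·log₂(0.17) = 0.4346
−0.14·log₂(0.14) = 0.3971
−0.09·log₂(0.09) = 0.3127
Sum ≈ 2.7156 → 2.716 bits.

2.716 bits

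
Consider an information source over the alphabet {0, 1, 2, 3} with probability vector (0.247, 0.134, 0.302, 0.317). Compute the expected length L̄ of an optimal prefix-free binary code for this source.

2 bits/symbol

Repeatedly combine the two least-probable nodes; the expected code length is the sum of the merged weights.
merge 67/500 + 247/1000 → 381/1000
merge 151/500 + 317/1000 → 619/1000
merge 381/1000 + 619/1000 → 1
L = 381/1000 + 619/1000 + 1 = 2 bits/symbol.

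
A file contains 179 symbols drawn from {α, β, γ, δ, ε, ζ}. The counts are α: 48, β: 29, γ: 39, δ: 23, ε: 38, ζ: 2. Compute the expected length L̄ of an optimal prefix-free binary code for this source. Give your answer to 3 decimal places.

Probabilities are the counts divided by 179.
Repeatedly combine the two least-probable nodes; the expected code length is the sum of the merged weights.
merge 2/179 + 23/179 → 25/179
merge 25/179 + 29/179 → 54/179
merge 38/179 + 39/179 → 77/179
merge 48/179 + 54/179 → 102/179
merge 77/179 + 102/179 → 1
L = 25/179 + 54/179 + 77/179 + 102/179 + 1 = 437/179 ≈ 2.441 bits/symbol.

2.441 bits/symbol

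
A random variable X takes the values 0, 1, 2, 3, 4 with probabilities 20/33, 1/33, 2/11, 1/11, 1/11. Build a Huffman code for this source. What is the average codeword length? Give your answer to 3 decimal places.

Repeatedly combine the two least-probable nodes; the expected code length is the sum of the merged weights.
merge 1/33 + 1/11 → 4/33
merge 1/11 + 4/33 → 7/33
merge 2/11 + 7/33 → 13/33
merge 13/33 + 20/33 → 1
L = 4/33 + 7/33 + 13/33 + 1 = 19/11 ≈ 1.727 bits/symbol.

1.727 bits/symbol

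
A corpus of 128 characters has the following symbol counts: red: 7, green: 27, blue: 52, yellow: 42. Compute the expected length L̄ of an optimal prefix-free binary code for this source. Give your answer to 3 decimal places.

Probabilities are the counts divided by 128.
Repeatedly combine the two least-probable nodes; the expected code length is the sum of the merged weights.
merge 7/128 + 27/128 → 17/64
merge 17/64 + 21/64 → 19/32
merge 13/32 + 19/32 → 1
L = 17/64 + 19/32 + 1 = 119/64 ≈ 1.859 bits/symbol.

1.859 bits/symbol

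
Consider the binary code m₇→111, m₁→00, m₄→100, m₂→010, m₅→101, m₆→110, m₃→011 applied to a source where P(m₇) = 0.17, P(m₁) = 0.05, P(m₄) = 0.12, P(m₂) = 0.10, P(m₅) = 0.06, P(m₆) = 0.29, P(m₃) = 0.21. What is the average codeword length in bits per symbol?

L̄ = Σ pᵢ·ℓᵢ = 0.17·3 + 0.05·2 + 0.12·3 + 0.10·3 + 0.06·3 + 0.29·3 + 0.21·3 = 2.95 bits/symbol.

2.95 bits/symbol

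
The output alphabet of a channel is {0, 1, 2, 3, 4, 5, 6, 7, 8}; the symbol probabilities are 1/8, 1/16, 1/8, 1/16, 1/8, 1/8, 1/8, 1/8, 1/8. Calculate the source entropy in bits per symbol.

3.125 bits

Each probability is a power of 1/2, so log₂(1/p) is an integer.
H = Σ p·log₂(1/p) = 1/8·3 + 1/16·4 + 1/8·3 + 1/16·4 + 1/8·3 + 1/8·3 + 1/8·3 + 1/8·3 + 1/8·3 = 3.125 bits.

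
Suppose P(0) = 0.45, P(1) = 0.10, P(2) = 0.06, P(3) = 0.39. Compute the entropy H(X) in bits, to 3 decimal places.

1.624 bits

H = −Σ pᵢ log₂ pᵢ.
−0.45·log₂(0.45) = 0.5184
−0.10·log₂(0.10) = 0.3322
−0.06·log₂(0.06) = 0.2435
−0.39·log₂(0.39) = 0.5298
Sum ≈ 1.6239 → 1.624 bits.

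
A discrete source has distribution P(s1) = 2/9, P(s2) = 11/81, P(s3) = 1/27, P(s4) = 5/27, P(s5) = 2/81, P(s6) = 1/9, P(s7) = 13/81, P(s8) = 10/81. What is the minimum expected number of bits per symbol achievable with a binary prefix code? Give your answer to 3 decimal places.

2.827 bits/symbol

Repeatedly combine the two least-probable nodes; the expected code length is the sum of the merged weights.
merge 2/81 + 1/27 → 5/81
merge 5/81 + 1/9 → 14/81
merge 10/81 + 11/81 → 7/27
merge 13/81 + 14/81 → 1/3
merge 5/27 + 2/9 → 11/27
merge 7/27 + 1/3 → 16/27
merge 11/27 + 16/27 → 1
L = 5/81 + 14/81 + 7/27 + 1/3 + 11/27 + 16/27 + 1 = 229/81 ≈ 2.827 bits/symbol.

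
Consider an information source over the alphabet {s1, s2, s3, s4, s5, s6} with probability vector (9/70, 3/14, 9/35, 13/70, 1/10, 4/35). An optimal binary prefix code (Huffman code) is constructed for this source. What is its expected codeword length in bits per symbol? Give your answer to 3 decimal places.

Repeatedly combine the two least-probable nodes; the expected code length is the sum of the merged weights.
merge 1/10 + 4/35 → 3/14
merge 9/70 + 13/70 → 11/35
merge 3/14 + 3/14 → 3/7
merge 9/35 + 11/35 → 4/7
merge 3/7 + 4/7 → 1
L = 3/14 + 11/35 + 3/7 + 4/7 + 1 = 177/70 ≈ 2.529 bits/symbol.

2.529 bits/symbol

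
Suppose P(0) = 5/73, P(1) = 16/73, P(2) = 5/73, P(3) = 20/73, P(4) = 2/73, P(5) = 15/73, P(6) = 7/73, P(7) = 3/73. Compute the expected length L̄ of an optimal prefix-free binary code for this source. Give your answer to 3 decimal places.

Repeatedly combine the two least-probable nodes; the expected code length is the sum of the merged weights.
merge 2/73 + 3/73 → 5/73
merge 5/73 + 5/73 → 10/73
merge 5/73 + 7/73 → 12/73
merge 10/73 + 12/73 → 22/73
merge 15/73 + 16/73 → 31/73
merge 20/73 + 22/73 → 42/73
merge 31/73 + 42/73 → 1
L = 5/73 + 10/73 + 12/73 + 22/73 + 31/73 + 42/73 + 1 = 195/73 ≈ 2.671 bits/symbol.

2.671 bits/symbol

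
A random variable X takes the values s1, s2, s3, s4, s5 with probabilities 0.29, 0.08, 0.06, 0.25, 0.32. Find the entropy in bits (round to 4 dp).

H = −Σ pᵢ log₂ pᵢ.
−0.29·log₂(0.29) = 0.5179
−0.08·log₂(0.08) = 0.2915
−0.06·log₂(0.06) = 0.2435
−0.25·log₂(0.25) = 0.5000
−0.32·log₂(0.32) = 0.5260
Sum ≈ 2.0790 → 2.0790 bits.

2.0790 bits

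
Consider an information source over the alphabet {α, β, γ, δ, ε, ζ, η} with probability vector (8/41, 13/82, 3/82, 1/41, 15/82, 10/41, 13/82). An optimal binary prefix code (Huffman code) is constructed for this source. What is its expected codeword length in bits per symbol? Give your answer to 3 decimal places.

2.622 bits/symbol

Repeatedly combine the two least-probable nodes; the expected code length is the sum of the merged weights.
merge 1/41 + 3/82 → 5/82
merge 5/82 + 13/82 → 9/41
merge 13/82 + 15/82 → 14/41
merge 8/41 + 9/41 → 17/41
merge 10/41 + 14/41 → 24/41
merge 17/41 + 24/41 → 1
L = 5/82 + 9/41 + 14/41 + 17/41 + 24/41 + 1 = 215/82 ≈ 2.622 bits/symbol.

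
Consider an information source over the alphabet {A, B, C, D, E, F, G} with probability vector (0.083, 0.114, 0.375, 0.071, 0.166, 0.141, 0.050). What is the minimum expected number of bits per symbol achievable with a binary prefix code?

2.568 bits/symbol

Repeatedly combine the two least-probable nodes; the expected code length is the sum of the merged weights.
merge 1/20 + 71/1000 → 121/1000
merge 83/1000 + 57/500 → 197/1000
merge 121/1000 + 141/1000 → 131/500
merge 83/500 + 197/1000 → 363/1000
merge 131/500 + 363/1000 → 5/8
merge 3/8 + 5/8 → 1
L = 121/1000 + 197/1000 + 131/500 + 363/1000 + 5/8 + 1 = 321/125 = 2.568 bits/symbol.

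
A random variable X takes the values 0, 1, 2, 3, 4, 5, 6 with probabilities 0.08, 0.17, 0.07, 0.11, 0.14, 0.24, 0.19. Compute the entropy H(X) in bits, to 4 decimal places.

2.6914 bits

H = −Σ pᵢ log₂ pᵢ.
−0.08·log₂(0.08) = 0.2915
−0.17·log₂(0.17) = 0.4346
−0.07·log₂(0.07) = 0.2686
−0.11·log₂(0.11) = 0.3503
−0.14·log₂(0.14) = 0.3971
−0.24·log₂(0.24) = 0.4941
−0.19·log₂(0.19) = 0.4552
Sum ≈ 2.6914 → 2.6914 bits.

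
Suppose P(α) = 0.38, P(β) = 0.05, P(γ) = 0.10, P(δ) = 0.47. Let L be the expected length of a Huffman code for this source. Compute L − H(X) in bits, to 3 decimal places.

0.089 bits

Entropy H = −Σ p log₂ p ≈ 1.5907 bits.
Huffman merges: 1/20+1/10→3/20; 3/20+19/50→53/100; 47/100+53/100→1. L = 42/25 ≈ 1.6800.
L − H = 1.6800 − 1.5907 = 0.089 bits.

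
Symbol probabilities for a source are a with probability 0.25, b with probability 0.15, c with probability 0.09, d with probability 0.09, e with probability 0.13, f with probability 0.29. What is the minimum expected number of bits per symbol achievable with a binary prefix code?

Repeatedly combine the two least-probable nodes; the expected code length is the sum of the merged weights.
merge 9/100 + 9/100 → 9/50
merge 13/100 + 3/20 → 7/25
merge 9/50 + 1/4 → 43/100
merge 7/25 + 29/100 → 57/100
merge 43/100 + 57/100 → 1
L = 9/50 + 7/25 + 43/100 + 57/100 + 1 = 123/50 = 2.46 bits/symbol.

2.46 bits/symbol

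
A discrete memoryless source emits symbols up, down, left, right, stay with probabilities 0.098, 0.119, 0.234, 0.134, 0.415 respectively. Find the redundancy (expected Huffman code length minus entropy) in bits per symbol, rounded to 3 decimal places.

Entropy H = −Σ p log₂ p ≈ 2.0993 bits.
Huffman merges: 49/500+119/1000→217/1000; 67/500+217/1000→351/1000; 117/500+351/1000→117/200; 83/200+117/200→1. L = 2153/1000 ≈ 2.1530.
L − H = 2.1530 − 2.0993 = 0.054 bits.

0.054 bits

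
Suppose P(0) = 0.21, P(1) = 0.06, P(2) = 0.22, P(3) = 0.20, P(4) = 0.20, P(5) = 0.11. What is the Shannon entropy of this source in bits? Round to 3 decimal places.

2.476 bits

H = −Σ pᵢ log₂ pᵢ.
−0.21·log₂(0.21) = 0.4728
−0.06·log₂(0.06) = 0.2435
−0.22·log₂(0.22) = 0.4806
−0.20·log₂(0.20) = 0.4644
−0.20·log₂(0.20) = 0.4644
−0.11·log₂(0.11) = 0.3503
Sum ≈ 2.4760 → 2.476 bits.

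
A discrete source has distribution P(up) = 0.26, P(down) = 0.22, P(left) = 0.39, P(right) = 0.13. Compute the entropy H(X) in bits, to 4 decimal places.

H = −Σ pᵢ log₂ pᵢ.
−0.26·log₂(0.26) = 0.5053
−0.22·log₂(0.22) = 0.4806
−0.39·log₂(0.39) = 0.5298
−0.13·log₂(0.13) = 0.3826
Sum ≈ 1.8983 → 1.8983 bits.

1.8983 bits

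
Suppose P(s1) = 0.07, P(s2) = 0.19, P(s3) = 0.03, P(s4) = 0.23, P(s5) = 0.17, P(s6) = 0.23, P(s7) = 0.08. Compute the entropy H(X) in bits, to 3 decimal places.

2.577 bits

H = −Σ pᵢ log₂ pᵢ.
−0.07·log₂(0.07) = 0.2686
−0.19·log₂(0.19) = 0.4552
−0.03·log₂(0.03) = 0.1518
−0.23·log₂(0.23) = 0.4877
−0.17·log₂(0.17) = 0.4346
−0.23·log₂(0.23) = 0.4877
−0.08·log₂(0.08) = 0.2915
Sum ≈ 2.5770 → 2.577 bits.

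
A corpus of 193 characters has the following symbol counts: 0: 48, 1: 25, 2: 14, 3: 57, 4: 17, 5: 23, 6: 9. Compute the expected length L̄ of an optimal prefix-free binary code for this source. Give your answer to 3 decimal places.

2.575 bits/symbol

Probabilities are the counts divided by 193.
Repeatedly combine the two least-probable nodes; the expected code length is the sum of the merged weights.
merge 9/193 + 14/193 → 23/193
merge 17/193 + 23/193 → 40/193
merge 23/193 + 25/193 → 48/193
merge 40/193 + 48/193 → 88/193
merge 48/193 + 57/193 → 105/193
merge 88/193 + 105/193 → 1
L = 23/193 + 40/193 + 48/193 + 88/193 + 105/193 + 1 = 497/193 ≈ 2.575 bits/symbol.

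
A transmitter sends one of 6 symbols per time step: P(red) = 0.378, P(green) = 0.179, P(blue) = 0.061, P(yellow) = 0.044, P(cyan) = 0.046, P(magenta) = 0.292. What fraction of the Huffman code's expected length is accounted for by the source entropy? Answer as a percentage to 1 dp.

97.7%

Entropy H = −Σ p log₂ p ≈ 2.1422 bits.
Huffman merges: 11/250+23/500→9/100; 61/1000+9/100→151/1000; 151/1000+179/1000→33/100; 73/250+33/100→311/500; 189/500+311/500→1. L = 2193/1000 ≈ 2.1930.
Efficiency = H/L = 2.1422/2.1930 = 97.7%.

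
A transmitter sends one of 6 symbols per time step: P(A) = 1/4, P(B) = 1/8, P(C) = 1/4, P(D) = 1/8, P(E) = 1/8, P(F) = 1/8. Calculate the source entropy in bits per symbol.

2.5 bits

Each probability is a power of 1/2, so log₂(1/p) is an integer.
H = Σ p·log₂(1/p) = 1/4·2 + 1/8·3 + 1/4·2 + 1/8·3 + 1/8·3 + 1/8·3 = 2.5 bits.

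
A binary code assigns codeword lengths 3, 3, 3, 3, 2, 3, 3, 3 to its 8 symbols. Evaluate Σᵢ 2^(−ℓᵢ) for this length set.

1.125

With common denominator 2^3 = 8: Σ 2^(−ℓᵢ) = 1/8 + 1/8 + 1/8 + 1/8 + 2/8 + 1/8 + 1/8 + 1/8 = 9/8 = 1.125.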